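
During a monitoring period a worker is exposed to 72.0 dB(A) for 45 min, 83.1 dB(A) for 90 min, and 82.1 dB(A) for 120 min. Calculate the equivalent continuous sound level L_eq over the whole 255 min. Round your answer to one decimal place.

81.8 dB(A)

L_eq = 10·log₁₀[(1/T)·Σ tᵢ·10^(Lᵢ/10)] with T = 255 min.
Σ tᵢ·10^(Lᵢ/10) = 45·10^(72.0/10) + 90·10^(83.1/10) + 120·10^(82.1/10) = 3.855e+10.
L_eq = 10·log₁₀(3.855e+10/255) = 81.79 dB(A).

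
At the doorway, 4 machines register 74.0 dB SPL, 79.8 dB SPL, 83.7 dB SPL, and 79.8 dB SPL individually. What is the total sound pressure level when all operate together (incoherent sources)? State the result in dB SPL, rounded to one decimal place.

86.5 dB SPL

Incoherent sources combine by intensity addition: L_total = 10·log₁₀(Σ 10^(L_i/10)).
Σ 10^(L/10) = 10^(74.0/10) + 10^(79.8/10) + 10^(83.7/10) + 10^(79.8/10) = 4.505e+08.
L_total = 10·log₁₀(4.505e+08) = 86.54 dB SPL.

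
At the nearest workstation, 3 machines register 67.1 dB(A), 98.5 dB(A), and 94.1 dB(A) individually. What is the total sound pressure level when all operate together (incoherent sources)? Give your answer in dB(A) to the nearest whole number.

For uncorrelated sources the intensities add, so convert each level to linear form, sum, and take 10·log₁₀ of the total.
Σ 10^(L/10) = 10^(67.1/10) + 10^(98.5/10) + 10^(94.1/10) = 9.655e+09.
L_total = 10·log₁₀(9.655e+09) = 99.85 dB(A).

100 dB(A)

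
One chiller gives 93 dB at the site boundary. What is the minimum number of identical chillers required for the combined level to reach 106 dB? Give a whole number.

N identical sources give L₁ + 10·log₁₀ N, so require 10·log₁₀ N ≥ 106 − 93 = 13.0 dB.
N ≥ 10^(13.0/10) = 19.953, so N = 20.

20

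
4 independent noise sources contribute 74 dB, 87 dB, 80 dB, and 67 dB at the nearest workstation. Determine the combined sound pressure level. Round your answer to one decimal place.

Incoherent sources combine by intensity addition: L_total = 10·log₁₀(Σ 10^(L_i/10)).
Σ 10^(L/10) = 10^(74/10) + 10^(87/10) + 10^(80/10) + 10^(67/10) = 6.313e+08.
L_total = 10·log₁₀(6.313e+08) = 88.00 dB.

88.0 dB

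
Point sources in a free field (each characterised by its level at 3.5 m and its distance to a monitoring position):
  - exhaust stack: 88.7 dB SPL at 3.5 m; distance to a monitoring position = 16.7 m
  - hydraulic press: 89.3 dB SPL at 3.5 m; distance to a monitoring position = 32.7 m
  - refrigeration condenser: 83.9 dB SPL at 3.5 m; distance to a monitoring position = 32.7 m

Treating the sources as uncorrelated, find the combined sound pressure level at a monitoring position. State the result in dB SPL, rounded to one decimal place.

First find each source's level at the receiver (point-source: −20·log₁₀(r/r_ref)), then combine on an intensity basis.
exhaust stack: 88.7 − 20·log₁₀(16.7/3.5) = 88.7 − 13.57 = 75.13 dB SPL.
hydraulic press: 89.3 − 20·log₁₀(32.7/3.5) = 89.3 − 19.41 = 69.89 dB SPL.
refrigeration condenser: 83.9 − 20·log₁₀(32.7/3.5) = 83.9 − 19.41 = 64.49 dB SPL.
Σ 10^(L/10) = 4.512e+07 → L_total = 10·log₁₀(4.512e+07) = 76.54 dB SPL.

76.5 dB SPL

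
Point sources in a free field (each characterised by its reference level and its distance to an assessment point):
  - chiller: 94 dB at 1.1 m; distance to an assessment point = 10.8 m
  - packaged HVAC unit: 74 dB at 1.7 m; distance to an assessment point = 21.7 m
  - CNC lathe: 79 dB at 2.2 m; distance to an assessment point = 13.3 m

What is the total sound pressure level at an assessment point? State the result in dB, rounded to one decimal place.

74.5 dB

Apply inverse-square spreading to bring every level to the receiver, then sum 10^(L/10).
chiller: 94 − 20·log₁₀(10.8/1.1) = 94 − 19.84 = 74.16 dB.
packaged HVAC unit: 74 − 20·log₁₀(21.7/1.7) = 74 − 22.12 = 51.88 dB.
CNC lathe: 79 − 20·log₁₀(13.3/2.2) = 79 − 15.63 = 63.37 dB.
Σ 10^(L/10) = 2.839e+07 → L_total = 10·log₁₀(2.839e+07) = 74.53 dB.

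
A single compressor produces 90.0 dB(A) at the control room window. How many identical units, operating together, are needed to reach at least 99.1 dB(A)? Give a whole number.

The shortfall is 99.1 − 90.0 = 9.1 dB, and N units add 10·log₁₀ N, so need 10·log₁₀ N ≥ 9.1.
N ≥ 10^(9.1/10) = 8.128, so N = 9.

9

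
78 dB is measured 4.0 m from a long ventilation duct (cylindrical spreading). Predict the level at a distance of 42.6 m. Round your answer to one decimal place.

For a line source, L₂ = L₁ − 10·log₁₀(r₂/r₁).
L₂ = 78 − 10·log₁₀(42.6/4.0) = 78 − 10.273 = 67.73 dB.

67.7 dB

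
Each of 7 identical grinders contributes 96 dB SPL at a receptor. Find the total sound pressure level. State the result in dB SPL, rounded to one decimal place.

104.5 dB SPL

L_total = L₁ + 10·log₁₀ N for N identical incoherent sources.
L_total = 96 + 10·log₁₀(7) = 96 + 8.451 = 104.45 dB SPL.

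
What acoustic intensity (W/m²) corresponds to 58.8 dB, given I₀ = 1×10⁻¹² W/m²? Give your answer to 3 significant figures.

I/I₀ = 10^(58.8/10) = 7.586e+05, so I = 7.586e+05 × 10⁻¹² W/m².

7.59e-07 W/m²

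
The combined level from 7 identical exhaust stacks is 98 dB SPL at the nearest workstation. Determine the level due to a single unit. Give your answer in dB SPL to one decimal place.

7 equal contributions raise the level by 10·log₁₀ 7 = 8.451 dB, so each unit alone gives 98 − 8.451.

89.5 dB SPL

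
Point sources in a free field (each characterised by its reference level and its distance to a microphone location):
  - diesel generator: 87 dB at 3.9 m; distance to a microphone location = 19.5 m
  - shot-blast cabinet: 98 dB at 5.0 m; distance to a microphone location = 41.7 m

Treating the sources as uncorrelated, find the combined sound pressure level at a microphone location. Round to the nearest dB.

First find each source's level at the receiver (point-source: −20·log₁₀(r/r_ref)), then combine on an intensity basis.
diesel generator: 87 − 20·log₁₀(19.5/3.9) = 87 − 13.98 = 73.02 dB.
shot-blast cabinet: 98 − 20·log₁₀(41.7/5.0) = 98 − 18.42 = 79.58 dB.
Σ 10^(L/10) = 1.108e+08 → L_total = 10·log₁₀(1.108e+08) = 80.44 dB.

80 dB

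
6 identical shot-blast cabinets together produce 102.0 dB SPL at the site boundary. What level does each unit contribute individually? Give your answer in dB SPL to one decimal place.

For N identical incoherent sources L_total = L₁ + 10·log₁₀ N, so L₁ = 102.0 − 10·log₁₀(6) = 102.0 − 7.782.

94.2 dB SPL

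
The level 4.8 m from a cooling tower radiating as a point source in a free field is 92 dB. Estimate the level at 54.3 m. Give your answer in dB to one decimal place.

70.9 dB

Spherical spreading from a point source gives a 20·log₁₀(r₂/r₁) drop.
L₂ = 92 − 20·log₁₀(54.3/4.8) = 92 − 21.071 = 70.93 dB.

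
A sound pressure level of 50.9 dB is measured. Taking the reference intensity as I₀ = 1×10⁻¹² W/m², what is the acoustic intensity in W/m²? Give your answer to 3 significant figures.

1.23e-07 W/m²

I/I₀ = 10^(50.9/10) = 1.23e+05, so I = 1.23e+05 × 10⁻¹² W/m².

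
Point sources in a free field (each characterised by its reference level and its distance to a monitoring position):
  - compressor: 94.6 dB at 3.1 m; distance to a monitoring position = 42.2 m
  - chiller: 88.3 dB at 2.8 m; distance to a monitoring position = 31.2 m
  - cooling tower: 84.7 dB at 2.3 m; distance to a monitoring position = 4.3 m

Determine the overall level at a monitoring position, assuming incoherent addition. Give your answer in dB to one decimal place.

Apply inverse-square spreading to bring every level to the receiver, then sum 10^(L/10).
compressor: 94.6 − 20·log₁₀(42.2/3.1) = 94.6 − 22.68 = 71.92 dB.
chiller: 88.3 − 20·log₁₀(31.2/2.8) = 88.3 − 20.94 = 67.36 dB.
cooling tower: 84.7 − 20·log₁₀(4.3/2.3) = 84.7 − 5.43 = 79.27 dB.
Σ 10^(L/10) = 1.054e+08 → L_total = 10·log₁₀(1.054e+08) = 80.23 dB.

80.2 dB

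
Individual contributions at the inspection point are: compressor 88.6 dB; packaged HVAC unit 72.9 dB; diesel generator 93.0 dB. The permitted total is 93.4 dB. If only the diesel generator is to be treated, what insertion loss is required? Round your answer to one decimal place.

1.4 dB

Fixed contribution from the other sources: Σ 10^(L/10) = 10^(88.6/10) + 10^(72.9/10) = 7.439e+08 (88.72 dB).
The limit corresponds to 10^(93.4/10) = 2.188e+09; subtracting the fixed part leaves 1.444e+09 for the diesel generator, i.e. 91.60 dB.
So the diesel generator must be reduced from 93.0 to 91.60 dB: IL = 1.40 dB.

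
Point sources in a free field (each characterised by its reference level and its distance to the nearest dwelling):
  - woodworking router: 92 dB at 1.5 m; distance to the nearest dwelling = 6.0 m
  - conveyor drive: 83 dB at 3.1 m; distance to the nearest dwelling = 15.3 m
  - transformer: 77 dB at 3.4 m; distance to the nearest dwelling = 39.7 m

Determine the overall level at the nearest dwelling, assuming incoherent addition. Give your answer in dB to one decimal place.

80.3 dB

Propagate each source to the receiver with L = L_ref − 20·log₁₀(r/r_ref), then add intensities.
woodworking router: 92 − 20·log₁₀(6.0/1.5) = 92 − 12.04 = 79.96 dB.
conveyor drive: 83 − 20·log₁₀(15.3/3.1) = 83 − 13.87 = 69.13 dB.
transformer: 77 − 20·log₁₀(39.7/3.4) = 77 − 21.35 = 55.65 dB.
Σ 10^(L/10) = 1.076e+08 → L_total = 10·log₁₀(1.076e+08) = 80.32 dB.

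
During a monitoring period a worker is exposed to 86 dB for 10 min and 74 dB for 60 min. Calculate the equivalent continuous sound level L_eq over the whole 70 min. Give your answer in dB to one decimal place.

Weight each interval's intensity by its duration and average over T = 70 min:
Σ tᵢ·10^(Lᵢ/10) = 10·10^(86/10) + 60·10^(74/10) = 5.488e+09.
L_eq = 10·log₁₀(5.488e+09/70) = 78.94 dB.

78.9 dB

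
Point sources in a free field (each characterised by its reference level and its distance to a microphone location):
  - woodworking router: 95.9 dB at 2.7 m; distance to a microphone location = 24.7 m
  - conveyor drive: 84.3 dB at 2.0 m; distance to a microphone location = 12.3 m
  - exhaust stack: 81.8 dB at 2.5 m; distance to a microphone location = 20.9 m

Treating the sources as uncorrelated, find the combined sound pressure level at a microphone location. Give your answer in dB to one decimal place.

Apply inverse-square spreading to bring every level to the receiver, then sum 10^(L/10).
woodworking router: 95.9 − 20·log₁₀(24.7/2.7) = 95.9 − 19.23 = 76.67 dB.
conveyor drive: 84.3 − 20·log₁₀(12.3/2.0) = 84.3 − 15.78 = 68.52 dB.
exhaust stack: 81.8 − 20·log₁₀(20.9/2.5) = 81.8 − 18.44 = 63.36 dB.
Σ 10^(L/10) = 5.577e+07 → L_total = 10·log₁₀(5.577e+07) = 77.46 dB.

77.5 dB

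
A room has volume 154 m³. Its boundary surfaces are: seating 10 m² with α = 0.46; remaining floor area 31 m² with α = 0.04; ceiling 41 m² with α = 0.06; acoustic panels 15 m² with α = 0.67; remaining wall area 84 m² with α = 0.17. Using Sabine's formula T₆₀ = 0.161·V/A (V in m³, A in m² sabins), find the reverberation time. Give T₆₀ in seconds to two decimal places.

0.76 s

A = Σ Sᵢαᵢ = 10·0.46 + 31·0.04 + 41·0.06 + 15·0.67 + 84·0.17 = 32.63 m².
T₆₀ = 0.161·V/A = 0.161·154/32.63 = 0.760 s.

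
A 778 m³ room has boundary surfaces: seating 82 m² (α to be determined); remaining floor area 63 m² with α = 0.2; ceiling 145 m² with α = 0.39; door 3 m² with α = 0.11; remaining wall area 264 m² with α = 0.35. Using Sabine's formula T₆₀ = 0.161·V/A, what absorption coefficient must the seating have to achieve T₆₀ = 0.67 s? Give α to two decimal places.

A = 0.161·V/T₆₀ = 0.161·778/0.67 = 186.95 m² sabins.
Absorption from the other surfaces = 63·0.2 + 145·0.39 + 3·0.11 + 264·0.35 = 161.88 m², so the seating must supply 25.07 m² over 82 m².
α = 25.07/82 = 0.306.

0.31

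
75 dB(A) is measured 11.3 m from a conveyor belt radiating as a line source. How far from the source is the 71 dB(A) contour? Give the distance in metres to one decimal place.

28.4 m

For a line source L₁ − L₂ = 10·log₁₀(r₂/r₁), so r₂ = r₁·10^((L₁−L₂)/10).
r₂ = 11.3·10^((75−71)/10) = 11.3·10^(4.0/10) = 28.38 m.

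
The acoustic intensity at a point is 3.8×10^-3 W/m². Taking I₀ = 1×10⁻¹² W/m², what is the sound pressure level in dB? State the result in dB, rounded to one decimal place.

95.8 dB

Dividing by I₀ shifts the exponent by 12: I/I₀ = 3.8×10^9.
L = 10·(0.5798 + 9) = 95.80 dB.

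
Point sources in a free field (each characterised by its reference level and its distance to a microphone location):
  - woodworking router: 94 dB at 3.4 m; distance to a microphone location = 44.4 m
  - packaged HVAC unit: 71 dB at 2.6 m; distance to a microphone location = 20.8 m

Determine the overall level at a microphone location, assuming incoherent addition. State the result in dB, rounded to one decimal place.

First find each source's level at the receiver (point-source: −20·log₁₀(r/r_ref)), then combine on an intensity basis.
woodworking router: 94 − 20·log₁₀(44.4/3.4) = 94 − 22.32 = 71.68 dB.
packaged HVAC unit: 71 − 20·log₁₀(20.8/2.6) = 71 − 18.06 = 52.94 dB.
Σ 10^(L/10) = 1.493e+07 → L_total = 10·log₁₀(1.493e+07) = 71.74 dB.

71.7 dB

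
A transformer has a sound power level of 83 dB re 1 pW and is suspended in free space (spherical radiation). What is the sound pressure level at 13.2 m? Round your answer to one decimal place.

The power spreads over a sphere of area 4π·r², so L_p = L_w − 10·log₁₀(4π·r²).
4π·r² = 2190 m², 10·log₁₀ of that is 33.404 dB.
L_p = 83 − 33.404 = 49.60 dB.

49.6 dB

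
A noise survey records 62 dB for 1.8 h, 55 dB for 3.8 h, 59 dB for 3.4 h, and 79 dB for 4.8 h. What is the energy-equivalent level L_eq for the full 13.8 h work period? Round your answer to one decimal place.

74.5 dB

The energy average is taken in the linear domain: L_eq = 10·log₁₀[(Σ tᵢ·10^(Lᵢ/10))/T], T = 13.8 h.
Σ tᵢ·10^(Lᵢ/10) = 1.8·10^(62/10) + 3.8·10^(55/10) + 3.4·10^(59/10) + 4.8·10^(79/10) = 3.880e+08.
L_eq = 10·log₁₀(3.880e+08/13.8) = 74.49 dB.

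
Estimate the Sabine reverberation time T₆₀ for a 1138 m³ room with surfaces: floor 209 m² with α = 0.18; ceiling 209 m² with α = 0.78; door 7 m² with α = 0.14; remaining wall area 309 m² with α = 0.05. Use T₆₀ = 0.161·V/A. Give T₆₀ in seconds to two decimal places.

0.84 s

A = Σ Sᵢαᵢ = 209·0.18 + 209·0.78 + 7·0.14 + 309·0.05 = 217.07 m².
T₆₀ = 0.161 × 1138 / 217.07 = 0.844 s.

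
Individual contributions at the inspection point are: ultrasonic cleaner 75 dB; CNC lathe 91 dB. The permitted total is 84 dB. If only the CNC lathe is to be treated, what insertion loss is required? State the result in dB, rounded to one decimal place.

7.6 dB

Fixed contribution from the other source: Σ 10^(L/10) = 10^(75/10) = 3.162e+07 (75.00 dB).
To meet 84 dB overall, the treated CNC lathe may contribute at most 10^(84/10) − 3.162e+07 = 2.196e+08, i.e. 83.42 dB.
So the CNC lathe must be reduced from 91 to 83.42 dB: IL = 7.58 dB.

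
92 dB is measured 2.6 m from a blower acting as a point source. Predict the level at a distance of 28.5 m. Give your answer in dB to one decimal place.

Point-source attenuation: ΔL = 20·log₁₀(r₂/r₁) = 20·log₁₀(28.5/2.6) = 20.797 dB.
L₂ = 92 − 20·log₁₀(28.5/2.6) = 92 − 20.797 = 71.20 dB.

71.2 dB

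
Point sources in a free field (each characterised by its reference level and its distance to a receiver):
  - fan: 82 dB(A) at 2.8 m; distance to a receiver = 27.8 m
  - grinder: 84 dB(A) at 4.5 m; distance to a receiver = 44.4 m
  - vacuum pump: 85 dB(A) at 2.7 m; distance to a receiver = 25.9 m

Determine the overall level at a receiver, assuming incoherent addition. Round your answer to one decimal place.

Propagate each source to the receiver with L = L_ref − 20·log₁₀(r/r_ref), then add intensities.
fan: 82 − 20·log₁₀(27.8/2.8) = 82 − 19.94 = 62.06 dB(A).
grinder: 84 − 20·log₁₀(44.4/4.5) = 84 − 19.88 = 64.12 dB(A).
vacuum pump: 85 − 20·log₁₀(25.9/2.7) = 85 − 19.64 = 65.36 dB(A).
Σ 10^(L/10) = 7.625e+06 → L_total = 10·log₁₀(7.625e+06) = 68.82 dB(A).

68.8 dB(A)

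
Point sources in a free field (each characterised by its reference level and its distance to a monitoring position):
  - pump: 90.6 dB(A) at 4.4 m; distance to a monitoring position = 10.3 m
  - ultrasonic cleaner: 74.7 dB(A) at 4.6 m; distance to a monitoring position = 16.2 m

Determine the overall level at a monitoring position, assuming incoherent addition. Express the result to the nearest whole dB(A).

83 dB(A)

Apply inverse-square spreading to bring every level to the receiver, then sum 10^(L/10).
pump: 90.6 − 20·log₁₀(10.3/4.4) = 90.6 − 7.39 = 83.21 dB(A).
ultrasonic cleaner: 74.7 − 20·log₁₀(16.2/4.6) = 74.7 − 10.94 = 63.76 dB(A).
Σ 10^(L/10) = 2.119e+08 → L_total = 10·log₁₀(2.119e+08) = 83.26 dB(A).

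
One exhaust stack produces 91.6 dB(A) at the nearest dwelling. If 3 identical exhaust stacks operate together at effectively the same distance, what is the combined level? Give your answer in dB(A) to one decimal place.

With 3 equal, uncorrelated contributions the intensity is 3× that of one unit, giving a rise of 10·log₁₀ 3.
L_total = 91.6 + 10·log₁₀(3) = 91.6 + 4.771 = 96.37 dB(A).

96.4 dB(A)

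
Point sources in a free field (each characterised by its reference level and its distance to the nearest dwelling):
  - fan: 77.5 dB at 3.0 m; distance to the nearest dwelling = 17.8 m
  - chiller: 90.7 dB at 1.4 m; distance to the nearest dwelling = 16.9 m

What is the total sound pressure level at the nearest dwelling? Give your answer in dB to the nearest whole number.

70 dB

Propagate each source to the receiver with L = L_ref − 20·log₁₀(r/r_ref), then add intensities.
fan: 77.5 − 20·log₁₀(17.8/3.0) = 77.5 − 15.47 = 62.03 dB.
chiller: 90.7 − 20·log₁₀(16.9/1.4) = 90.7 − 21.64 = 69.06 dB.
Σ 10^(L/10) = 9.660e+06 → L_total = 10·log₁₀(9.660e+06) = 69.85 dB.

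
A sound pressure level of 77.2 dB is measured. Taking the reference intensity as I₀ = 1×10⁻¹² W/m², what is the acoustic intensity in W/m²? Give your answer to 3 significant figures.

5.25e-05 W/m²

I/I₀ = 10^(77.2/10) = 5.248e+07, so I = 5.248e+07 × 10⁻¹² W/m².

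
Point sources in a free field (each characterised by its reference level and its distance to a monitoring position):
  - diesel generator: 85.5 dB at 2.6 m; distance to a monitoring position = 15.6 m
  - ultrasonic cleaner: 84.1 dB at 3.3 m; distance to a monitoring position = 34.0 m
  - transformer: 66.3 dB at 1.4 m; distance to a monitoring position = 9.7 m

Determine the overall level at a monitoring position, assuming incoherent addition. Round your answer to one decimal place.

70.9 dB

Apply inverse-square spreading to bring every level to the receiver, then sum 10^(L/10).
diesel generator: 85.5 − 20·log₁₀(15.6/2.6) = 85.5 − 15.56 = 69.94 dB.
ultrasonic cleaner: 84.1 − 20·log₁₀(34.0/3.3) = 84.1 − 20.26 = 63.84 dB.
transformer: 66.3 − 20·log₁₀(9.7/1.4) = 66.3 − 16.81 = 49.49 dB.
Σ 10^(L/10) = 1.237e+07 → L_total = 10·log₁₀(1.237e+07) = 70.92 dB.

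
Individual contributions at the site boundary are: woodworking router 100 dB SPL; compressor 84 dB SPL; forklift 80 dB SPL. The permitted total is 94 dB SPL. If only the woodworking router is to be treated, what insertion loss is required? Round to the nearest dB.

7 dB

Everything except the woodworking router sums to 10^(84/10) + 10^(80/10) = 3.512e+08 in linear terms, 85.46 dB SPL.
The limit corresponds to 10^(94/10) = 2.512e+09; subtracting the fixed part leaves 2.161e+09 for the woodworking router, i.e. 93.35 dB SPL.
Required insertion loss = 100 − 93.35 = 6.65 dB.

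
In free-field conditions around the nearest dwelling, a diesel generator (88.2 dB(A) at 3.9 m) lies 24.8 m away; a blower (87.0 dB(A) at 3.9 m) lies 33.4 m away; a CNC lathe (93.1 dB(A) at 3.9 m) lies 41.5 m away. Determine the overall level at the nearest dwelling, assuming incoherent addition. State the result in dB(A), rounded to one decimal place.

76.1 dB(A)

First find each source's level at the receiver (point-source: −20·log₁₀(r/r_ref)), then combine on an intensity basis.
diesel generator: 88.2 − 20·log₁₀(24.8/3.9) = 88.2 − 16.07 = 72.13 dB(A).
blower: 87.0 − 20·log₁₀(33.4/3.9) = 87.0 − 18.65 = 68.35 dB(A).
CNC lathe: 93.1 − 20·log₁₀(41.5/3.9) = 93.1 − 20.54 = 72.56 dB(A).
Σ 10^(L/10) = 4.120e+07 → L_total = 10·log₁₀(4.120e+07) = 76.15 dB(A).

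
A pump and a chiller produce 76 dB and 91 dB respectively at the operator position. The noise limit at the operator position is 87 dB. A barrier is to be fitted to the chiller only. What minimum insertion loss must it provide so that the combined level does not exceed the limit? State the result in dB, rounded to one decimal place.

4.4 dB

Fixed contribution from the other source: Σ 10^(L/10) = 10^(76/10) = 3.981e+07 (76.00 dB).
To meet 87 dB overall, the treated chiller may contribute at most 10^(87/10) − 3.981e+07 = 4.614e+08, i.e. 86.64 dB.
So the chiller must be reduced from 91 to 86.64 dB: IL = 4.36 dB.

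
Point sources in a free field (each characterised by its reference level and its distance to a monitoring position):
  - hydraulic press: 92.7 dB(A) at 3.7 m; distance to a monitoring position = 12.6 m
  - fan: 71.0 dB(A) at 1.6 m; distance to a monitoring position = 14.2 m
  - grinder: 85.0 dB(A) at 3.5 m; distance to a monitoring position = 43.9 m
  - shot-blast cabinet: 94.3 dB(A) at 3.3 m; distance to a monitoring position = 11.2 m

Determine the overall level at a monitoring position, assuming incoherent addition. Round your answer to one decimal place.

Apply inverse-square spreading to bring every level to the receiver, then sum 10^(L/10).
hydraulic press: 92.7 − 20·log₁₀(12.6/3.7) = 92.7 − 10.64 = 82.06 dB(A).
fan: 71.0 − 20·log₁₀(14.2/1.6) = 71.0 − 18.96 = 52.04 dB(A).
grinder: 85.0 − 20·log₁₀(43.9/3.5) = 85.0 − 21.97 = 63.03 dB(A).
shot-blast cabinet: 94.3 − 20·log₁₀(11.2/3.3) = 94.3 − 10.61 = 83.69 dB(A).
Σ 10^(L/10) = 3.964e+08 → L_total = 10·log₁₀(3.964e+08) = 85.98 dB(A).

86.0 dB(A)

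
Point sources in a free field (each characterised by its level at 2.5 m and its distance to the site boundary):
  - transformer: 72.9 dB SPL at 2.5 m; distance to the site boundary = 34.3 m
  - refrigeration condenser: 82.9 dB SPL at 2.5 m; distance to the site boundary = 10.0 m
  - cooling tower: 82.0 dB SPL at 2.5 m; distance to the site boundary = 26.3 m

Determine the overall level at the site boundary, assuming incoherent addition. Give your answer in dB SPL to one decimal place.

71.4 dB SPL

Apply inverse-square spreading to bring every level to the receiver, then sum 10^(L/10).
transformer: 72.9 − 20·log₁₀(34.3/2.5) = 72.9 − 22.75 = 50.15 dB SPL.
refrigeration condenser: 82.9 − 20·log₁₀(10.0/2.5) = 82.9 − 12.04 = 70.86 dB SPL.
cooling tower: 82.0 − 20·log₁₀(26.3/2.5) = 82.0 − 20.44 = 61.56 dB SPL.
Σ 10^(L/10) = 1.372e+07 → L_total = 10·log₁₀(1.372e+07) = 71.37 dB SPL.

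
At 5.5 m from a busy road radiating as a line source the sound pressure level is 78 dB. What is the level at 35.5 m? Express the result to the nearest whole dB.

70 dB

Line-source attenuation: ΔL = 10·log₁₀(r₂/r₁) = 10·log₁₀(35.5/5.5) = 8.099 dB.
L₂ = 78 − 10·log₁₀(35.5/5.5) = 78 − 8.099 = 69.90 dB.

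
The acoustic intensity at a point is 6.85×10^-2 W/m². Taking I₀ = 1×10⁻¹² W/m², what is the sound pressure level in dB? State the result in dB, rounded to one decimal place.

108.4 dB

I/I₀ = 6.85×10^-2/10⁻¹² = 6.85×10^10, and L = 10·log₁₀(I/I₀).
L = 10·(0.8357 + 10) = 108.36 dB.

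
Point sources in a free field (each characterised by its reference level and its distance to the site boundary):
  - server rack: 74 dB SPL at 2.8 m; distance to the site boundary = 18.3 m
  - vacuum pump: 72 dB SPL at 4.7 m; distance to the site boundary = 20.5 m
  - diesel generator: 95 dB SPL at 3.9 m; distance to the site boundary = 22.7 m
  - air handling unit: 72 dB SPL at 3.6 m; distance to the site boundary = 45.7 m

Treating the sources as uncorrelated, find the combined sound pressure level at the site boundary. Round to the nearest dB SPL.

First find each source's level at the receiver (point-source: −20·log₁₀(r/r_ref)), then combine on an intensity basis.
server rack: 74 − 20·log₁₀(18.3/2.8) = 74 − 16.31 = 57.69 dB SPL.
vacuum pump: 72 − 20·log₁₀(20.5/4.7) = 72 − 12.79 = 59.21 dB SPL.
diesel generator: 95 − 20·log₁₀(22.7/3.9) = 95 − 15.30 = 79.70 dB SPL.
air handling unit: 72 − 20·log₁₀(45.7/3.6) = 72 − 22.07 = 49.93 dB SPL.
Σ 10^(L/10) = 9.486e+07 → L_total = 10·log₁₀(9.486e+07) = 79.77 dB SPL.

80 dB SPL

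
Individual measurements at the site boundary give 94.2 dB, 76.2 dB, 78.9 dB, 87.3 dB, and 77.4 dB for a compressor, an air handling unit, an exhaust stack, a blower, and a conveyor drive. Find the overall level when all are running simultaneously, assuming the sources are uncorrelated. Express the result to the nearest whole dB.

For uncorrelated sources the intensities add, so convert each level to linear form, sum, and take 10·log₁₀ of the total.
Σ 10^(L/10) = 10^(94.2/10) + 10^(76.2/10) + 10^(78.9/10) + 10^(87.3/10) + 10^(77.4/10) = 3.342e+09.
L_total = 10·log₁₀(3.342e+09) = 95.24 dB.

95 dB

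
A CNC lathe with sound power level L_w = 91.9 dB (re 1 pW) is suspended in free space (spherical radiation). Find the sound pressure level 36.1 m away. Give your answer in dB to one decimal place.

The power spreads over a sphere of area 4π·r², so L_p = L_w − 10·log₁₀(4π·r²).
4π·r² = 1.638e+04 m², 10·log₁₀ of that is 42.142 dB.
L_p = 91.9 − 42.142 = 49.76 dB.

49.8 dB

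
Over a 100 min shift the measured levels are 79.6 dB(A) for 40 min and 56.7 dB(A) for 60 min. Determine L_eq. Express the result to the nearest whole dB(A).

76 dB(A)

The energy average is taken in the linear domain: L_eq = 10·log₁₀[(Σ tᵢ·10^(Lᵢ/10))/T], T = 100 min.
Σ tᵢ·10^(Lᵢ/10) = 40·10^(79.6/10) + 60·10^(56.7/10) = 3.676e+09.
L_eq = 10·log₁₀(3.676e+09/100) = 75.65 dB(A).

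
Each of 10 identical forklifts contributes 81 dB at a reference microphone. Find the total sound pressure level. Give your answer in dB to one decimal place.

N identical incoherent sources raise the level by 10·log₁₀ N.
L_total = 81 + 10·log₁₀(10) = 81 + 10.000 = 91.00 dB.

91.0 dB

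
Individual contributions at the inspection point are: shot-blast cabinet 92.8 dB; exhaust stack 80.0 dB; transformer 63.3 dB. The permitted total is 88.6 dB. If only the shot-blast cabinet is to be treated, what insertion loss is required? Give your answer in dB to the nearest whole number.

Everything except the shot-blast cabinet sums to 10^(80.0/10) + 10^(63.3/10) = 1.021e+08 in linear terms, 80.09 dB.
To meet 88.6 dB overall, the treated shot-blast cabinet may contribute at most 10^(88.6/10) − 1.021e+08 = 6.223e+08, i.e. 87.94 dB.
Required insertion loss = 92.8 − 87.94 = 4.86 dB.

5 dB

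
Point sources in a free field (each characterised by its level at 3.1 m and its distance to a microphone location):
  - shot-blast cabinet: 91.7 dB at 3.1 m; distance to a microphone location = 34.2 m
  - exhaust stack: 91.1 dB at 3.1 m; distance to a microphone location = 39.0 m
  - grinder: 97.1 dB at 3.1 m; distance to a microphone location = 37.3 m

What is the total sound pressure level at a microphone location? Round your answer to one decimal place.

77.5 dB

Propagate each source to the receiver with L = L_ref − 20·log₁₀(r/r_ref), then add intensities.
shot-blast cabinet: 91.7 − 20·log₁₀(34.2/3.1) = 91.7 − 20.85 = 70.85 dB.
exhaust stack: 91.1 − 20·log₁₀(39.0/3.1) = 91.1 − 21.99 = 69.11 dB.
grinder: 97.1 − 20·log₁₀(37.3/3.1) = 97.1 − 21.61 = 75.49 dB.
Σ 10^(L/10) = 5.572e+07 → L_total = 10·log₁₀(5.572e+07) = 77.46 dB.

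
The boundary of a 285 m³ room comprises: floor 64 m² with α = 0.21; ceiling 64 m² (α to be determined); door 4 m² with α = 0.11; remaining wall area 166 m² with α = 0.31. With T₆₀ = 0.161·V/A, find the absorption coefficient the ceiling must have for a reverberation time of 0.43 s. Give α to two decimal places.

0.65

A = 0.161·V/T₆₀ = 0.161·285/0.43 = 106.71 m² sabins.
Absorption from the other surfaces = 64·0.21 + 4·0.11 + 166·0.31 = 65.34 m², so the ceiling must supply 41.37 m² over 64 m².
α = 41.37/64 = 0.646.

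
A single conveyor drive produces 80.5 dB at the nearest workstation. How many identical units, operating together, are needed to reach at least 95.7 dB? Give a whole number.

34

Need L₁ + 10·log₁₀ N ≥ 95.7, i.e. log₁₀ N ≥ 1.52.
N ≥ 10^(15.2/10) = 33.113, so N = 34.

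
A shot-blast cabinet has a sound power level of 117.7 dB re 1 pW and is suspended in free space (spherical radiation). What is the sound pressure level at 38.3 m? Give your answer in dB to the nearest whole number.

75 dB

The power spreads over a sphere of area 4π·r², so L_p = L_w − 10·log₁₀(4π·r²).
4π·r² = 1.843e+04 m², 10·log₁₀ of that is 42.656 dB.
L_p = 117.7 − 42.656 = 75.04 dB.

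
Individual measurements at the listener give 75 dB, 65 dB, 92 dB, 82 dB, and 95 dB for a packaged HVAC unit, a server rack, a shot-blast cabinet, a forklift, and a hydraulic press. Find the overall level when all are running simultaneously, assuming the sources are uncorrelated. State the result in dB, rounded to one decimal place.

96.9 dB

For uncorrelated sources the intensities add, so convert each level to linear form, sum, and take 10·log₁₀ of the total.
Σ 10^(L/10) = 10^(75/10) + 10^(65/10) + 10^(92/10) + 10^(82/10) + 10^(95/10) = 4.940e+09.
L_total = 10·log₁₀(4.940e+09) = 96.94 dB.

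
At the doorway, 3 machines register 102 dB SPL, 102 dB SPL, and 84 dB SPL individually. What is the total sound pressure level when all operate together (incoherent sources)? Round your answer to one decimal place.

Incoherent sources combine by intensity addition: L_total = 10·log₁₀(Σ 10^(L_i/10)).
Σ 10^(L/10) = 10^(102/10) + 10^(102/10) + 10^(84/10) = 3.195e+10.
L_total = 10·log₁₀(3.195e+10) = 105.04 dB SPL.

105.0 dB SPL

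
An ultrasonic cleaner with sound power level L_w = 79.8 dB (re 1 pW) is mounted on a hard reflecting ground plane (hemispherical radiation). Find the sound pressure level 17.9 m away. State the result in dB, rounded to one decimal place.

L_p = L_w − 10·log₁₀(2π·r²) with r = 17.9 m.
2π·r² = 2013 m², 10·log₁₀ of that is 33.039 dB.
L_p = 79.8 − 33.039 = 46.76 dB.

46.8 dB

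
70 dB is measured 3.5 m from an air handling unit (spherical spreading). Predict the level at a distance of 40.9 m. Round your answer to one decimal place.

48.6 dB

For a point source, L₂ = L₁ − 20·log₁₀(r₂/r₁).
L₂ = 70 − 20·log₁₀(40.9/3.5) = 70 − 21.353 = 48.65 dB.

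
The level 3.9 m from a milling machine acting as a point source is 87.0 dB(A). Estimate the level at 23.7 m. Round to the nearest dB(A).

71 dB(A)

Point-source attenuation: ΔL = 20·log₁₀(r₂/r₁) = 20·log₁₀(23.7/3.9) = 15.674 dB.
L₂ = 87.0 − 20·log₁₀(23.7/3.9) = 87.0 − 15.674 = 71.33 dB(A).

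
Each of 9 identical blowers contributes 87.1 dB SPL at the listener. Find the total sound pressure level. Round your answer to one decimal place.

96.6 dB SPL

With 9 equal, uncorrelated contributions the intensity is 9× that of one unit, giving a rise of 10·log₁₀ 9.
L_total = 87.1 + 10·log₁₀(9) = 87.1 + 9.542 = 96.64 dB SPL.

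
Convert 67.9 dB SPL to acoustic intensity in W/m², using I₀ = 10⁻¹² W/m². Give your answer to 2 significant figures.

L = 10·log₁₀(I/I₀) ⇒ I = I₀·10^(L/10) = 10⁻¹² × 10^6.79.

6.2e-06 W/m²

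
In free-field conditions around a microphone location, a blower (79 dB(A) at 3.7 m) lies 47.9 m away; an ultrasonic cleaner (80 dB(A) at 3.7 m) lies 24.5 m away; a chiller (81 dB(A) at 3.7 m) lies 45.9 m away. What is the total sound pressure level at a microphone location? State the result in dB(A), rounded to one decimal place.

65.5 dB(A)

Propagate each source to the receiver with L = L_ref − 20·log₁₀(r/r_ref), then add intensities.
blower: 79 − 20·log₁₀(47.9/3.7) = 79 − 22.24 = 56.76 dB(A).
ultrasonic cleaner: 80 − 20·log₁₀(24.5/3.7) = 80 − 16.42 = 63.58 dB(A).
chiller: 81 − 20·log₁₀(45.9/3.7) = 81 − 21.87 = 59.13 dB(A).
Σ 10^(L/10) = 3.573e+06 → L_total = 10·log₁₀(3.573e+06) = 65.53 dB(A).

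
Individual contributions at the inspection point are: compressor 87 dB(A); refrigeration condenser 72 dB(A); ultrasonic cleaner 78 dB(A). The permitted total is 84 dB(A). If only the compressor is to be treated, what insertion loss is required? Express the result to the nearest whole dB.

5 dB

The untreated sources together contribute 10^(72/10) + 10^(78/10) = 7.894e+07, i.e. 78.97 dB(A).
The limit corresponds to 10^(84/10) = 2.512e+08; subtracting the fixed part leaves 1.722e+08 for the compressor, i.e. 82.36 dB(A).
So the compressor must be reduced from 87 to 82.36 dB(A): IL = 4.64 dB.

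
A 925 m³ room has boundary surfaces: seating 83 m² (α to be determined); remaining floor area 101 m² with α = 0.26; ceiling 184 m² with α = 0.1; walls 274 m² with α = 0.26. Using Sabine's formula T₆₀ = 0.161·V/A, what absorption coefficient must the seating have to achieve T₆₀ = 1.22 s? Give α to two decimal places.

0.07

A = 0.161·V/T₆₀ = 0.161·925/1.22 = 122.07 m² sabins.
Absorption from the other surfaces = 101·0.26 + 184·0.1 + 274·0.26 = 115.90 m², so the seating must supply 6.17 m² over 83 m².
α = 6.17/83 = 0.074.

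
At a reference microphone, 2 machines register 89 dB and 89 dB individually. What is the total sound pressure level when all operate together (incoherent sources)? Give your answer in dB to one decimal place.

For uncorrelated sources the intensities add, so convert each level to linear form, sum, and take 10·log₁₀ of the total.
Σ 10^(L/10) = 10^(89/10) + 10^(89/10) = 1.589e+09.
L_total = 10·log₁₀(1.589e+09) = 92.01 dB.

92.0 dB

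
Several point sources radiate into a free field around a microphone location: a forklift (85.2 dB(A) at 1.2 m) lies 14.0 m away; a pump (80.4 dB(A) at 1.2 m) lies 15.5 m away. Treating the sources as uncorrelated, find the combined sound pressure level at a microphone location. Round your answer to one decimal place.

Apply inverse-square spreading to bring every level to the receiver, then sum 10^(L/10).
forklift: 85.2 − 20·log₁₀(14.0/1.2) = 85.2 − 21.34 = 63.86 dB(A).
pump: 80.4 − 20·log₁₀(15.5/1.2) = 80.4 − 22.22 = 58.18 dB(A).
Σ 10^(L/10) = 3.090e+06 → L_total = 10·log₁₀(3.090e+06) = 64.90 dB(A).

64.9 dB(A)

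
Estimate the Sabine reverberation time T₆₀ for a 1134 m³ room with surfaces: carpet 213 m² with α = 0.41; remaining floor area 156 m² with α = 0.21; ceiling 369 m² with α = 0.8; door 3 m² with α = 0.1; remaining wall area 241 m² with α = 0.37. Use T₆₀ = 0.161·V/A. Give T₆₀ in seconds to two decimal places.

0.36 s

Summing Sᵢαᵢ: 213·0.41 + 156·0.21 + 369·0.8 + 3·0.1 + 241·0.37 = 504.76 m².
T₆₀ = 0.161 × 1134 / 504.76 = 0.362 s.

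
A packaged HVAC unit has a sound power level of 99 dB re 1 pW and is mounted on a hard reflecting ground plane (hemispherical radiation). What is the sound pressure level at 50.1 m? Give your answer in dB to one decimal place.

L_p = L_w − 10·log₁₀(2π·r²) with r = 50.1 m.
2π·r² = 1.577e+04 m², 10·log₁₀ of that is 41.979 dB.
L_p = 99 − 41.979 = 57.02 dB.

57.0 dB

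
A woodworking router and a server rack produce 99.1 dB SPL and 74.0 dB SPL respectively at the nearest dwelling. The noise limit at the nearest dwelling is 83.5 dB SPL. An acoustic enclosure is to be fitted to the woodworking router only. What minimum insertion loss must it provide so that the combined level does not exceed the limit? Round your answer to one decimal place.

16.1 dB

Fixed contribution from the other source: Σ 10^(L/10) = 10^(74.0/10) = 2.512e+07 (74.00 dB SPL).
To meet 83.5 dB SPL overall, the treated woodworking router may contribute at most 10^(83.5/10) − 2.512e+07 = 1.988e+08, i.e. 82.98 dB SPL.
Required insertion loss = 99.1 − 82.98 = 16.12 dB.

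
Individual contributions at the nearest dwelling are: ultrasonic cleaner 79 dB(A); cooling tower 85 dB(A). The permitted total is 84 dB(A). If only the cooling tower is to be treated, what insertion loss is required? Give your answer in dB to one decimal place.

Everything except the cooling tower sums to 10^(79/10) = 7.943e+07 in linear terms, 79.00 dB(A).
To meet 84 dB(A) overall, the treated cooling tower may contribute at most 10^(84/10) − 7.943e+07 = 1.718e+08, i.e. 82.35 dB(A).
So the cooling tower must be reduced from 85 to 82.35 dB(A): IL = 2.65 dB.

2.7 dB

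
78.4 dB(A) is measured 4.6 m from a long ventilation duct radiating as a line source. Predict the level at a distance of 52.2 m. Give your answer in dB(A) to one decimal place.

67.9 dB(A)

Line-source attenuation: ΔL = 10·log₁₀(r₂/r₁) = 10·log₁₀(52.2/4.6) = 10.549 dB.
L₂ = 78.4 − 10·log₁₀(52.2/4.6) = 78.4 − 10.549 = 67.85 dB(A).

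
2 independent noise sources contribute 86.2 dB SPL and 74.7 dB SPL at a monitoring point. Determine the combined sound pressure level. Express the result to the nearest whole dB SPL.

Incoherent sources combine by intensity addition: L_total = 10·log₁₀(Σ 10^(L_i/10)).
Σ 10^(L/10) = 10^(86.2/10) + 10^(74.7/10) = 4.464e+08.
L_total = 10·log₁₀(4.464e+08) = 86.50 dB SPL.

86 dB SPL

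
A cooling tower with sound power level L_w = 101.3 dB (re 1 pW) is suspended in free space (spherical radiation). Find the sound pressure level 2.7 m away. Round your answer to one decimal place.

Free-field spherical radiation: L_p = L_w − 10·log₁₀(4π·r²), r = 2.7 m.
4π·r² = 91.61 m², 10·log₁₀ of that is 19.619 dB.
L_p = 101.3 − 19.619 = 81.68 dB.

81.7 dB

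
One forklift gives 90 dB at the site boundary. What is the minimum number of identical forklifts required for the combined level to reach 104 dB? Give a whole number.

The shortfall is 104 − 90 = 14.0 dB, and N units add 10·log₁₀ N, so need 10·log₁₀ N ≥ 14.0.
N ≥ 10^(14.0/10) = 25.119, so N = 26.

26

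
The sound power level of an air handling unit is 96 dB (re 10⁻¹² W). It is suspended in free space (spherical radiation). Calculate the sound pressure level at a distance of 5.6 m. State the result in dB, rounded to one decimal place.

The power spreads over a sphere of area 4π·r², so L_p = L_w − 10·log₁₀(4π·r²).
4π·r² = 394.1 m², 10·log₁₀ of that is 25.956 dB.
L_p = 96 − 25.956 = 70.04 dB.

70.0 dB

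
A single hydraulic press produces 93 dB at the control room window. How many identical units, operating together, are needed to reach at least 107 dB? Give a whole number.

N identical sources give L₁ + 10·log₁₀ N, so require 10·log₁₀ N ≥ 107 − 93 = 14.0 dB.
N ≥ 10^(14.0/10) = 25.119, so N = 26.

26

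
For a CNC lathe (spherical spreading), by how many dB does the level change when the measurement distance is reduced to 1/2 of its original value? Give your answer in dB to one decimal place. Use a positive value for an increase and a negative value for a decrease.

With spherical spreading the level changes by −20·log₁₀(r₂/r₁).
ΔL = −20·log₁₀(0.5) = +6.02 dB.

+6.0 dB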